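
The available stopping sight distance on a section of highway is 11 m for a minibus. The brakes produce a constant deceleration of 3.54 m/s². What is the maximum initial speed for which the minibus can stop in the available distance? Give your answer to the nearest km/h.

v²/(2a) = d ⇒ v = √(2 × 3.540 × 11) = √77.88 = 8.8250 m/s.
8.8250 m/s × 3.6 = 31.770 km/h.

Maximum speed ≈ 32 km/h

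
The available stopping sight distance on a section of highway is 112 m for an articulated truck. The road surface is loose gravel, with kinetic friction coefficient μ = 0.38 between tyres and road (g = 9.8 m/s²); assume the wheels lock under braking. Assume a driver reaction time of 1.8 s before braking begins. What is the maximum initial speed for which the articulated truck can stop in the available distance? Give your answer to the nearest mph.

Maximum speed ≈ 51 mph

a = μg = 0.38 × 9.8 = 3.724 m/s².
Stopping distance: v·t_r + v²/(2a) = 112 with t_r = 1.8 s and a = 3.724 m/s².
So v² + 13.406 v − 834.18 = 0.
Positive root: v = −a·t_r + √((a·t_r)² + 2a·d) = −6.703 + √(44.930 + 834.18) = 22.9468 m/s.
22.9468 m/s ÷ 0.44704 = 51.331 mph.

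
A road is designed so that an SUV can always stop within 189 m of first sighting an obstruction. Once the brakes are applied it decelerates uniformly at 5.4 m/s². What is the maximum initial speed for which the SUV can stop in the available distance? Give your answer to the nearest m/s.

Maximum speed ≈ 45 m/s

v²/(2a) = d ⇒ v = √(2 × 5.400 × 189) = √2041.20 = 45.1796 m/s.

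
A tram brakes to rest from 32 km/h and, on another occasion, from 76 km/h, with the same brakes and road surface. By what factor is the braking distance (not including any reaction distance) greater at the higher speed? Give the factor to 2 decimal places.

Factor ≈ 5.64

Braking distance d = v²/(2a), so with a fixed, d ∝ v².
Factor = (76/32)² = 2.3750² = 5.6406.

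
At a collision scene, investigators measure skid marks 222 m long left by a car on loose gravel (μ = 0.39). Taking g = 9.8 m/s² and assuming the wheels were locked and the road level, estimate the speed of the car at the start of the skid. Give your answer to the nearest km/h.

Initial speed ≈ 148 km/h

Deceleration a = μg = 0.39 × 9.8 = 3.822 m/s².
v = √(2a·d) = √(2 × 3.822 × 222) = √1696.968 = 41.1943 m/s.
= 41.1943 × 3.6 = 148.299 km/h.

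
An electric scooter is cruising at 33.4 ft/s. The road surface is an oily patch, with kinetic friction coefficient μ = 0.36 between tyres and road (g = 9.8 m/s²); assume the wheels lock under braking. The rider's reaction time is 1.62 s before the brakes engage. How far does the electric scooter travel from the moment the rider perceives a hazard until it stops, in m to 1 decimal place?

33.4 ft/s × 0.3048 = 10.1803 m/s.
a = μg = 0.36 × 9.8 = 3.528 m/s².
Reaction distance = v·t_r = 10.1803 × 1.62 = 16.492 m.
Braking distance = v²/(2a) = 10.1803² / (2 × 3.528) = 103.639 / 7.056 = 14.688 m.
Total = 16.492 + 14.688 = 31.180 m.

Total stopping distance ≈ 31.2 m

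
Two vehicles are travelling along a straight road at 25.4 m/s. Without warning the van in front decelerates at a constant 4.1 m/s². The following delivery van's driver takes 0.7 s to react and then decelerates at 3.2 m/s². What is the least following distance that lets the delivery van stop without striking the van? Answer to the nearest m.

Minimum gap ≈ 40 m

Leader travels v²/(2a_L) = 645.160 / 8.200 = 78.678 m before stopping.
Follower covers v·t_r = 25.4000 × 0.7 = 17.780 m while reacting, then v²/(2a_F) = 645.160 / 6.400 = 100.806 m while braking, for a total of 17.780 + 100.806 = 118.586 m.
Since a_F ≤ a_L and the follower starts braking later, the follower is never slower than the leader, so the closest approach is when both have stopped.
Minimum gap = 118.586 − 78.678 = 39.908 m.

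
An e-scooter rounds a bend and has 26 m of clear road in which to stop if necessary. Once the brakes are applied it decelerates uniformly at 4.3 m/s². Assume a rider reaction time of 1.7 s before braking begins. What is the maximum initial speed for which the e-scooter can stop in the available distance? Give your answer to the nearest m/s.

Stopping distance: v·t_r + v²/(2a) = 26 with t_r = 1.7 s and a = 4.300 m/s².
So v² + 14.620 v − 223.60 = 0.
Positive root: v = −a·t_r + √((a·t_r)² + 2a·d) = −7.310 + √(53.436 + 223.60) = 9.3344 m/s.

Maximum speed ≈ 9 m/s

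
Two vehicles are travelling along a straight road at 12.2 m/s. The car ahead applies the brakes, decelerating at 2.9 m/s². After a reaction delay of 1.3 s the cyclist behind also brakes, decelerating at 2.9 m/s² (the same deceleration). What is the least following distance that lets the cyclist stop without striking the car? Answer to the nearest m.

Leader travels v²/(2a_L) = 148.840 / 5.800 = 25.662 m before stopping.
Follower covers v·t_r = 12.2000 × 1.3 = 15.860 m while reacting, then v²/(2a_F) = 148.840 / 5.800 = 25.662 m while braking, for a total of 15.860 + 25.662 = 41.522 m.
Since a_F ≤ a_L and the follower starts braking later, the follower is never slower than the leader, so the closest approach is when both have stopped.
Minimum gap = 41.522 − 25.662 = 15.860 m.

Minimum gap ≈ 16 m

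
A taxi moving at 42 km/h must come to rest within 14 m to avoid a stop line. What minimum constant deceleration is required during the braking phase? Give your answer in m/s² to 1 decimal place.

42 km/h ÷ 3.6 = 11.6667 m/s.
v² = 2a·d ⇒ a = v²/(2d) = 11.6667² / (2 × 14.000) = 136.112 / 28.000 = 4.8611 m/s².

Required deceleration ≈ 4.9 m/s²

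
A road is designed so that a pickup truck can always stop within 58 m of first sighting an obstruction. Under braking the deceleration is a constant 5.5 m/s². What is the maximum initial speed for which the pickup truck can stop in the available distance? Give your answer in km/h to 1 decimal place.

Maximum speed ≈ 90.9 km/h

v²/(2a) = d ⇒ v = √(2 × 5.500 × 58) = √638.00 = 25.2587 m/s.
25.2587 m/s × 3.6 = 90.931 km/h.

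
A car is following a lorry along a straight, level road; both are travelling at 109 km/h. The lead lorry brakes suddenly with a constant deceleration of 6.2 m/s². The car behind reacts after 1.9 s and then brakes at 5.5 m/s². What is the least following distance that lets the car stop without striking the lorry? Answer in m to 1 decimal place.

Minimum gap ≈ 66.9 m

109 km/h ÷ 3.6 = 30.2778 m/s.
Leader travels v²/(2a_L) = 916.745 / 12.400 = 73.931 m before stopping.
Follower covers v·t_r = 30.2778 × 1.9 = 57.528 m while reacting, then v²/(2a_F) = 916.745 / 11.000 = 83.340 m while braking, for a total of 57.528 + 83.340 = 140.868 m.
Since a_F ≤ a_L and the follower starts braking later, the follower is never slower than the leader, so the closest approach is when both have stopped.
Minimum gap = 140.868 − 73.931 = 66.937 m.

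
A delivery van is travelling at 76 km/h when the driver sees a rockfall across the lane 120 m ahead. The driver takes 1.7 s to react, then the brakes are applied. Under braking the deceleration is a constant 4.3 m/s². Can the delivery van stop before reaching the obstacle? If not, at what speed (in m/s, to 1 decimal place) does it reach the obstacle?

76 km/h ÷ 3.6 = 21.1111 m/s.
Reaction distance = 21.1111 × 1.7 = 35.889 m.
Braking distance = v²/(2a) = 445.679 / 8.600 = 51.823 m.
Total stopping distance = 35.889 + 51.823 = 87.712 m, vs 120 m available — it stops with 120 − 87.712 = 32.288 m to spare.

Yes — it stops about 32.3 m short of the obstacle, so it never reaches it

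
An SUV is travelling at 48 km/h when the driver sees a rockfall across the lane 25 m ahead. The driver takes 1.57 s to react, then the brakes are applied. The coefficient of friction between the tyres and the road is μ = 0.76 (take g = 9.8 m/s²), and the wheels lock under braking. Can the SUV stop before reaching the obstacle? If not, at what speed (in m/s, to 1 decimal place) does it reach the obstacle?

No — it strikes the obstacle at 10.8 m/s

48 km/h ÷ 3.6 = 13.3333 m/s.
a = μg = 0.76 × 9.8 = 7.448 m/s².
Reaction distance = 13.3333 × 1.57 = 20.933 m.
Braking distance needed to stop: v²/(2a) = 177.777 / 14.896 = 11.935 m, so total needed = 20.933 + 11.935 = 32.868 m > 25 m — it cannot stop.
Distance remaining when braking begins: 25 − 20.933 = 4.067 m.
v² = v₀² − 2a·d = 177.777 − 2 × 7.448 × 4.067 = 117.195 m²/s².
v = √117.195 = 10.826 m/s.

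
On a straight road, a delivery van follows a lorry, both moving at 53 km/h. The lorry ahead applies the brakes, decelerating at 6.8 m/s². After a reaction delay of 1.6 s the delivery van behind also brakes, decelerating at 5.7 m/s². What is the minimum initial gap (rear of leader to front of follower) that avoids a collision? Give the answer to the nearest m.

Minimum gap ≈ 27 m

53 km/h ÷ 3.6 = 14.7222 m/s.
Leader travels v²/(2a_L) = 216.743 / 13.600 = 15.937 m before stopping.
Follower covers v·t_r = 14.7222 × 1.6 = 23.556 m while reacting, then v²/(2a_F) = 216.743 / 11.400 = 19.013 m while braking, for a total of 23.556 + 19.013 = 42.569 m.
Since a_F ≤ a_L and the follower starts braking later, the follower is never slower than the leader, so the closest approach is when both have stopped.
Minimum gap = 42.569 − 15.937 = 26.632 m.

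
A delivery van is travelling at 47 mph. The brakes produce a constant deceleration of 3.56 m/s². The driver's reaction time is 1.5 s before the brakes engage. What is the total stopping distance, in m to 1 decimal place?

Total stopping distance ≈ 93.5 m

47 mph × 0.44704 = 21.0109 m/s.
Reaction distance = v·t_r = 21.0109 × 1.5 = 31.516 m.
Braking distance = v²/(2a) = 21.0109² / (2 × 3.560) = 441.458 / 7.120 = 62.003 m.
Total = 31.516 + 62.003 = 93.519 m.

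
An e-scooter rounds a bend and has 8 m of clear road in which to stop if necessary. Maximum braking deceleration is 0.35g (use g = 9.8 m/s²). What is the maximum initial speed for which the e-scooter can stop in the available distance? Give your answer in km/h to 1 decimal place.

Maximum speed ≈ 26.7 km/h

a = 0.35 × 9.8 = 3.430 m/s².
v²/(2a) = d ⇒ v = √(2 × 3.430 × 8) = √54.88 = 7.4081 m/s.
7.4081 m/s × 3.6 = 26.669 km/h.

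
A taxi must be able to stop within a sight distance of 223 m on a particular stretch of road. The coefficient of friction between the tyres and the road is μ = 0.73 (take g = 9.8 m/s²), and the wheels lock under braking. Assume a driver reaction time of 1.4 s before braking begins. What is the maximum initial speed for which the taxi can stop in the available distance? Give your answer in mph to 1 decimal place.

Maximum speed ≈ 105.9 mph

a = μg = 0.73 × 9.8 = 7.154 m/s².
Stopping distance: v·t_r + v²/(2a) = 223 with t_r = 1.4 s and a = 7.154 m/s².
So v² + 20.031 v − 3190.68 = 0.
Positive root: v = −a·t_r + √((a·t_r)² + 2a·d) = −10.016 + √(100.320 + 3190.68) = 47.3512 m/s.
47.3512 m/s ÷ 0.44704 = 105.922 mph.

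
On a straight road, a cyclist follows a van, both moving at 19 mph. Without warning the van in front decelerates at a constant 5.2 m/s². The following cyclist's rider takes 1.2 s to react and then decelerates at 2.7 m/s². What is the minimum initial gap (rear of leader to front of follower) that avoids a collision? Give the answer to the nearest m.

19 mph × 0.44704 = 8.4938 m/s.
Leader travels v²/(2a_L) = 72.145 / 10.400 = 6.937 m before stopping.
Follower covers v·t_r = 8.4938 × 1.2 = 10.193 m while reacting, then v²/(2a_F) = 72.145 / 5.400 = 13.360 m while braking, for a total of 10.193 + 13.360 = 23.553 m.
Since a_F ≤ a_L and the follower starts braking later, the follower is never slower than the leader, so the closest approach is when both have stopped.
Minimum gap = 23.553 − 6.937 = 16.616 m.

Minimum gap ≈ 17 m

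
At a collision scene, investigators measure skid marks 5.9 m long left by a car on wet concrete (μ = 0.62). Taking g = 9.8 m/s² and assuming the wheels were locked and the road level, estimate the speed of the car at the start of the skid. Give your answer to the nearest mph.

Deceleration a = μg = 0.62 × 9.8 = 6.076 m/s².
v = √(2a·d) = √(2 × 6.076 × 5.9) = √71.697 = 8.4674 m/s.
= 8.4674 ÷ 0.44704 = 18.941 mph.

Initial speed ≈ 19 mph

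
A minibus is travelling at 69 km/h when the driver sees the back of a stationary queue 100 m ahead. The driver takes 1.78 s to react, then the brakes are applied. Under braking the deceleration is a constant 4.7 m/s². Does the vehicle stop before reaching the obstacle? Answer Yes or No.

69 km/h ÷ 3.6 = 19.1667 m/s.
Reaction distance = 19.1667 × 1.78 = 34.117 m.
Braking distance = v²/(2a) = 367.362 / 9.400 = 39.081 m.
Total stopping distance = 34.117 + 39.081 = 73.198 m, vs 100 m available — it stops with 100 − 73.198 = 26.802 m to spare.

Yes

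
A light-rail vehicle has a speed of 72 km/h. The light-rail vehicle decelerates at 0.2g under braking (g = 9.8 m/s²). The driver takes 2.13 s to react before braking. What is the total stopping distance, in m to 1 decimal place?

72 km/h ÷ 3.6 = 20.0000 m/s.
a = 0.2 × 9.8 = 1.960 m/s².
Reaction distance = v·t_r = 20.0000 × 2.13 = 42.600 m.
Braking distance = v²/(2a) = 20.0000² / (2 × 1.960) = 400.000 / 3.920 = 102.041 m.
Total = 42.600 + 102.041 = 144.641 m.

Total stopping distance ≈ 144.6 m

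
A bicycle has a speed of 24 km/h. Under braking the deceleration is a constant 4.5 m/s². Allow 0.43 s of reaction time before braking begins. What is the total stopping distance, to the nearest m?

24 km/h ÷ 3.6 = 6.6667 m/s.
Reaction distance = v·t_r = 6.6667 × 0.43 = 2.867 m.
Braking distance = v²/(2a) = 6.6667² / (2 × 4.500) = 44.445 / 9.000 = 4.938 m.
Total = 2.867 + 4.938 = 7.805 m.

Total stopping distance ≈ 8 m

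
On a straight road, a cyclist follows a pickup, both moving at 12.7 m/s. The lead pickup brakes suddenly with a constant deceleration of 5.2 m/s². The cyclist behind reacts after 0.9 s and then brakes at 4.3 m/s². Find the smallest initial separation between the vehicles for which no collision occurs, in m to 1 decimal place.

Leader travels v²/(2a_L) = 161.290 / 10.400 = 15.509 m before stopping.
Follower covers v·t_r = 12.7000 × 0.9 = 11.430 m while reacting, then v²/(2a_F) = 161.290 / 8.600 = 18.755 m while braking, for a total of 11.430 + 18.755 = 30.185 m.
Since a_F ≤ a_L and the follower starts braking later, the follower is never slower than the leader, so the closest approach is when both have stopped.
Minimum gap = 30.185 − 15.509 = 14.676 m.

Minimum gap ≈ 14.7 m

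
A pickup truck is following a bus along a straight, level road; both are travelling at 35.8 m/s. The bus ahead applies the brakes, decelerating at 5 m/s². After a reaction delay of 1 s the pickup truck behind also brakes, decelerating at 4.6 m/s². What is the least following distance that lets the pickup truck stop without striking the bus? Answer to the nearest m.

Leader travels v²/(2a_L) = 1281.640 / 10.000 = 128.164 m before stopping.
Follower covers v·t_r = 35.8000 × 1 = 35.800 m while reacting, then v²/(2a_F) = 1281.640 / 9.200 = 139.309 m while braking, for a total of 35.800 + 139.309 = 175.109 m.
Since a_F ≤ a_L and the follower starts braking later, the follower is never slower than the leader, so the closest approach is when both have stopped.
Minimum gap = 175.109 − 128.164 = 46.945 m.

Minimum gap ≈ 47 m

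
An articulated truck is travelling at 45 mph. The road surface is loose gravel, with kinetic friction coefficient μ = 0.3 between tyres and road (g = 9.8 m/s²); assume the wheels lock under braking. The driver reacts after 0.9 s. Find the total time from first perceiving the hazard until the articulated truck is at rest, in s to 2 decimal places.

45 mph × 0.44704 = 20.1168 m/s.
a = μg = 0.3 × 9.8 = 2.940 m/s².
Braking time = v/a = 20.1168 / 2.940 = 6.842 s.
Total = 0.9 + 6.842 = 7.742 s.

Total time ≈ 7.74 s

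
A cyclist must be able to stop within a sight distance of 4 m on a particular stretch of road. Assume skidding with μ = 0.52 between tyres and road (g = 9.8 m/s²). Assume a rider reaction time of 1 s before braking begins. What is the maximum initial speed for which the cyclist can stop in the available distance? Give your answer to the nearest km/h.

Maximum speed ≈ 11 km/h

a = μg = 0.52 × 9.8 = 5.096 m/s².
Stopping distance: v·t_r + v²/(2a) = 4 with t_r = 1 s and a = 5.096 m/s².
So v² + 10.192 v − 40.77 = 0.
Positive root: v = −a·t_r + √((a·t_r)² + 2a·d) = −5.096 + √(25.969 + 40.77) = 3.0734 m/s.
3.0734 m/s × 3.6 = 11.064 km/h.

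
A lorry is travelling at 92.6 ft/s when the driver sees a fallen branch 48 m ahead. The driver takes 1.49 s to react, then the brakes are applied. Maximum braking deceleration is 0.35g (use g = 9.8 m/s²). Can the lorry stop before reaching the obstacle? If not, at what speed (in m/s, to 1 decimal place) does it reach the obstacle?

No — it strikes the obstacle at 27.5 m/s

92.6 ft/s × 0.3048 = 28.2245 m/s.
a = 0.35 × 9.8 = 3.430 m/s².
Reaction distance = 28.2245 × 1.49 = 42.055 m.
Braking distance needed to stop: v²/(2a) = 796.622 / 6.860 = 116.126 m, so total needed = 42.055 + 116.126 = 158.181 m > 48 m — it cannot stop.
Distance remaining when braking begins: 48 − 42.055 = 5.945 m.
v² = v₀² − 2a·d = 796.622 − 2 × 3.430 × 5.945 = 755.839 m²/s².
v = √755.839 = 27.493 m/s.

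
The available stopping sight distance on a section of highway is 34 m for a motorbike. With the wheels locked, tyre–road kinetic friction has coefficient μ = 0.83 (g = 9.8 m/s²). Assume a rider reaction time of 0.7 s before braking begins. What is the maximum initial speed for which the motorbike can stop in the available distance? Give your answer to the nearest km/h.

a = μg = 0.83 × 9.8 = 8.134 m/s².
Stopping distance: v·t_r + v²/(2a) = 34 with t_r = 0.7 s and a = 8.134 m/s².
So v² + 11.388 v − 553.11 = 0.
Positive root: v = −a·t_r + √((a·t_r)² + 2a·d) = −5.694 + √(32.422 + 553.11) = 18.5038 m/s.
18.5038 m/s × 3.6 = 66.614 km/h.

Maximum speed ≈ 67 km/h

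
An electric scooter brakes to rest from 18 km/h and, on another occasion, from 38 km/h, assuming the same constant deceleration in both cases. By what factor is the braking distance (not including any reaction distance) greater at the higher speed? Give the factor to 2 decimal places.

Factor ≈ 4.46

Braking distance d = v²/(2a), so with a fixed, d ∝ v².
Factor = (38/18)² = 2.1111² = 4.4567.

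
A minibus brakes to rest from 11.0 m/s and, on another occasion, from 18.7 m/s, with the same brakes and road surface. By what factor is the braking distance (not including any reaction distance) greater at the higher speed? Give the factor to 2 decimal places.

Factor ≈ 2.89

Braking distance d = v²/(2a), so with a fixed, d ∝ v².
Factor = (18.7/11.0)² = 1.7000² = 2.8900.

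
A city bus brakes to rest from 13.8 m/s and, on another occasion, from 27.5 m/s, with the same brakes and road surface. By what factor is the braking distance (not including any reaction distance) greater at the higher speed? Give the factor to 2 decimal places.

Braking distance d = v²/(2a), so with a fixed, d ∝ v².
Factor = (27.5/13.8)² = 1.9928² = 3.9713.

Factor ≈ 3.97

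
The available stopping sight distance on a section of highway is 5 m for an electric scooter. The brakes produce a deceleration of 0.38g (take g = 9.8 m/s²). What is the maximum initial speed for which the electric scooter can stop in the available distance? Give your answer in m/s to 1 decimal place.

Maximum speed ≈ 6.1 m/s

a = 0.38 × 9.8 = 3.724 m/s².
v²/(2a) = d ⇒ v = √(2 × 3.724 × 5) = √37.24 = 6.1025 m/s.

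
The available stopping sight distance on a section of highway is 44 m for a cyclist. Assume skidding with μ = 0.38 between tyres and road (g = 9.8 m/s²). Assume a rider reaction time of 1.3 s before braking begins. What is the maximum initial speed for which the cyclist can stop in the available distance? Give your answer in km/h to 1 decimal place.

a = μg = 0.38 × 9.8 = 3.724 m/s².
Stopping distance: v·t_r + v²/(2a) = 44 with t_r = 1.3 s and a = 3.724 m/s².
So v² + 9.682 v − 327.71 = 0.
Positive root: v = −a·t_r + √((a·t_r)² + 2a·d) = −4.841 + √(23.435 + 327.71) = 13.8979 m/s.
13.8979 m/s × 3.6 = 50.032 km/h.

Maximum speed ≈ 50.0 km/h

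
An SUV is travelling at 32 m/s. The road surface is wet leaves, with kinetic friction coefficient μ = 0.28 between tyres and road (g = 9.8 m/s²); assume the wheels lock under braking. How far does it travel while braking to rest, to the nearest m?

Braking distance ≈ 187 m

a = μg = 0.28 × 9.8 = 2.744 m/s².
Braking distance = v²/(2a) = 32.0000² / (2 × 2.744) = 1024.000 / 5.488 = 186.589 m.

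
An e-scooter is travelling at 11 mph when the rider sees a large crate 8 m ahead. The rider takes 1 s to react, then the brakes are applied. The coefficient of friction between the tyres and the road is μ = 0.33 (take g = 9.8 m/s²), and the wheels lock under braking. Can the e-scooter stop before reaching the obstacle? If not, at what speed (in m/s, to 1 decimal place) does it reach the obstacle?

No — it strikes the obstacle at 2.1 m/s

11 mph × 0.44704 = 4.9174 m/s.
a = μg = 0.33 × 9.8 = 3.234 m/s².
Reaction distance = 4.9174 × 1 = 4.917 m.
Braking distance needed to stop: v²/(2a) = 24.181 / 6.468 = 3.739 m, so total needed = 4.917 + 3.739 = 8.656 m > 8 m — it cannot stop.
Distance remaining when braking begins: 8 − 4.917 = 3.083 m.
v² = v₀² − 2a·d = 24.181 − 2 × 3.234 × 3.083 = 4.240 m²/s².
v = √4.240 = 2.059 m/s.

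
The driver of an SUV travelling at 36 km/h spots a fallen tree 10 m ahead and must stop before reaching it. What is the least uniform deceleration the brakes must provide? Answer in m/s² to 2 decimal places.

Required deceleration ≈ 5.00 m/s²

36 km/h ÷ 3.6 = 10.0000 m/s.
v² = 2a·d ⇒ a = v²/(2d) = 10.0000² / (2 × 10.000) = 100.000 / 20.000 = 5.0000 m/s².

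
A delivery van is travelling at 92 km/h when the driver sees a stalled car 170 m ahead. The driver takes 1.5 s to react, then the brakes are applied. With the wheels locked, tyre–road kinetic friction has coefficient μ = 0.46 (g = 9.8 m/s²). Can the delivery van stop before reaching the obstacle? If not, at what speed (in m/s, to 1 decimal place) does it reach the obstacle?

Yes — it stops about 59.2 m short of the obstacle, so it never reaches it

92 km/h ÷ 3.6 = 25.5556 m/s.
a = μg = 0.46 × 9.8 = 4.508 m/s².
Reaction distance = 25.5556 × 1.5 = 38.333 m.
Braking distance = v²/(2a) = 653.089 / 9.016 = 72.437 m.
Total stopping distance = 38.333 + 72.437 = 110.770 m, vs 170 m available — it stops with 170 − 110.770 = 59.230 m to spare.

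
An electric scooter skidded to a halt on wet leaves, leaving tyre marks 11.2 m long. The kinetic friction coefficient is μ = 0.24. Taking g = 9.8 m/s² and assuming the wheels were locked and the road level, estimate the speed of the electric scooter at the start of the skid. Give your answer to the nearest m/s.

Initial speed ≈ 7 m/s

Deceleration a = μg = 0.24 × 9.8 = 2.352 m/s².
v = √(2a·d) = √(2 × 2.352 × 11.2) = √52.685 = 7.2584 m/s.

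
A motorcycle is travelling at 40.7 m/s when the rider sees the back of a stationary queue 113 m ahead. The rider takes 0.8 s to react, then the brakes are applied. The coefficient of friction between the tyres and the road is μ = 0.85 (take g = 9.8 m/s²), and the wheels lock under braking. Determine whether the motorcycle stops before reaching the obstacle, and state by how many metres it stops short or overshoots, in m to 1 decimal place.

a = μg = 0.85 × 9.8 = 8.330 m/s².
Reaction distance = 40.7000 × 0.8 = 32.560 m.
Braking distance = v²/(2a) = 1656.490 / 16.660 = 99.429 m.
Total stopping distance = 32.560 + 99.429 = 131.989 m, vs 113 m available — it cannot stop in time and overshoots by 131.989 − 113 = 18.989 m.

No — it overshoots by 19.0 m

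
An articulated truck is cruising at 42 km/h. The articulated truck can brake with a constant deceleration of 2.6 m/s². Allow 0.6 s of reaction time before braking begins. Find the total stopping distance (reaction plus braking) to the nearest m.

42 km/h ÷ 3.6 = 11.6667 m/s.
Reaction distance = v·t_r = 11.6667 × 0.6 = 7.000 m.
Braking distance = v²/(2a) = 11.6667² / (2 × 2.600) = 136.112 / 5.200 = 26.175 m.
Total = 7.000 + 26.175 = 33.175 m.

Total stopping distance ≈ 33 m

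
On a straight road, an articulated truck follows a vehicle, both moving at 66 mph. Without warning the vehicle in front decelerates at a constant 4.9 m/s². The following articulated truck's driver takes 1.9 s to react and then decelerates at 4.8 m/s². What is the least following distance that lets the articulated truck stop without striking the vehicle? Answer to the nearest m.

66 mph × 0.44704 = 29.5046 m/s.
Leader travels v²/(2a_L) = 870.521 / 9.800 = 88.829 m before stopping.
Follower covers v·t_r = 29.5046 × 1.9 = 56.059 m while reacting, then v²/(2a_F) = 870.521 / 9.600 = 90.679 m while braking, for a total of 56.059 + 90.679 = 146.738 m.
Since a_F ≤ a_L and the follower starts braking later, the follower is never slower than the leader, so the closest approach is when both have stopped.
Minimum gap = 146.738 − 88.829 = 57.909 m.

Minimum gap ≈ 58 m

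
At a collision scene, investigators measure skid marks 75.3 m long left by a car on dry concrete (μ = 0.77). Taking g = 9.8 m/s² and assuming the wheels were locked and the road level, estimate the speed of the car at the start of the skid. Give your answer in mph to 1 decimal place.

Deceleration a = μg = 0.77 × 9.8 = 7.546 m/s².
v = √(2a·d) = √(2 × 7.546 × 75.3) = √1136.428 = 33.7109 m/s.
= 33.7109 ÷ 0.44704 = 75.409 mph.

Initial speed ≈ 75.4 mph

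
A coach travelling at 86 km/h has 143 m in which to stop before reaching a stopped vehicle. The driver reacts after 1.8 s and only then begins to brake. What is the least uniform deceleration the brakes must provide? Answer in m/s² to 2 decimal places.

Required deceleration ≈ 2.85 m/s²

86 km/h ÷ 3.6 = 23.8889 m/s.
Distance covered during reaction = 23.8889 × 1.8 = 43.000 m.
Distance available for braking: 143 − 43.000 = 100.000 m.
v² = 2a·d ⇒ a = v²/(2d) = 23.8889² / (2 × 100.000) = 570.680 / 200.000 = 2.8534 m/s².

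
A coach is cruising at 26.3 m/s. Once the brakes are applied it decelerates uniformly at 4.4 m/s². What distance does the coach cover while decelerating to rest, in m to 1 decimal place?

Braking distance = v²/(2a) = 26.3000² / (2 × 4.400) = 691.690 / 8.800 = 78.601 m.

Braking distance ≈ 78.6 m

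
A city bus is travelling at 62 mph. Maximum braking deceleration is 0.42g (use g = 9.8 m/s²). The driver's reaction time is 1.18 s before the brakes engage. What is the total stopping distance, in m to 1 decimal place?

62 mph × 0.44704 = 27.7165 m/s.
a = 0.42 × 9.8 = 4.116 m/s².
Reaction distance = v·t_r = 27.7165 × 1.18 = 32.705 m.
Braking distance = v²/(2a) = 27.7165² / (2 × 4.116) = 768.204 / 8.232 = 93.319 m.
Total = 32.705 + 93.319 = 126.024 m.

Total stopping distance ≈ 126.0 m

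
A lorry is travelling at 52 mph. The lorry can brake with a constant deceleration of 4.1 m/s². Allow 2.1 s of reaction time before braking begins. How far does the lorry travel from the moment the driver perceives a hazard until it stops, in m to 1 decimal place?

52 mph × 0.44704 = 23.2461 m/s.
Reaction distance = v·t_r = 23.2461 × 2.1 = 48.817 m.
Braking distance = v²/(2a) = 23.2461² / (2 × 4.100) = 540.381 / 8.200 = 65.900 m.
Total = 48.817 + 65.900 = 114.717 m.

Total stopping distance ≈ 114.7 m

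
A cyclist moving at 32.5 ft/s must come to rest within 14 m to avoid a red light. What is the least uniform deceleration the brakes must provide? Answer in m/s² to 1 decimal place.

32.5 ft/s × 0.3048 = 9.9060 m/s.
v² = 2a·d ⇒ a = v²/(2d) = 9.9060² / (2 × 14.000) = 98.129 / 28.000 = 3.5046 m/s².

Required deceleration ≈ 3.5 m/s²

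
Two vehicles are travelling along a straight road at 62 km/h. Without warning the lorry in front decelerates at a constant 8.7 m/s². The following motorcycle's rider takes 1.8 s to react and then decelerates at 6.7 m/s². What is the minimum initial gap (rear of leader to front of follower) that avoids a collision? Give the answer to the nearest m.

62 km/h ÷ 3.6 = 17.2222 m/s.
Leader travels v²/(2a_L) = 296.604 / 17.400 = 17.046 m before stopping.
Follower covers v·t_r = 17.2222 × 1.8 = 31.000 m while reacting, then v²/(2a_F) = 296.604 / 13.400 = 22.135 m while braking, for a total of 31.000 + 22.135 = 53.135 m.
Since a_F ≤ a_L and the follower starts braking later, the follower is never slower than the leader, so the closest approach is when both have stopped.
Minimum gap = 53.135 − 17.046 = 36.089 m.

Minimum gap ≈ 36 m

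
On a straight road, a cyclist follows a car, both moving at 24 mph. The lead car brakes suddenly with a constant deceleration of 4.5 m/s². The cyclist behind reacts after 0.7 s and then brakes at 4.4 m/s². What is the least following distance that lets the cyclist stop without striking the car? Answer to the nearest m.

Minimum gap ≈ 8 m

24 mph × 0.44704 = 10.7290 m/s.
Leader travels v²/(2a_L) = 115.111 / 9.000 = 12.790 m before stopping.
Follower covers v·t_r = 10.7290 × 0.7 = 7.510 m while reacting, then v²/(2a_F) = 115.111 / 8.800 = 13.081 m while braking, for a total of 7.510 + 13.081 = 20.591 m.
Since a_F ≤ a_L and the follower starts braking later, the follower is never slower than the leader, so the closest approach is when both have stopped.
Minimum gap = 20.591 − 12.790 = 7.801 m.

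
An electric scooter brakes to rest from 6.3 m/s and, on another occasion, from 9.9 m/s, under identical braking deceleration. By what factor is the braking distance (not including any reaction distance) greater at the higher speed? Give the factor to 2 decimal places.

Factor ≈ 2.47

Braking distance d = v²/(2a), so with a fixed, d ∝ v².
Factor = (9.9/6.3)² = 1.5714² = 2.4693.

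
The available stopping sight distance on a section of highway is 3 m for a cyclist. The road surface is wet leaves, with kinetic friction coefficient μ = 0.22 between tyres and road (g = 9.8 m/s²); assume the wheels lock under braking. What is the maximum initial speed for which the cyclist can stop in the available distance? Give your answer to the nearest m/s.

a = μg = 0.22 × 9.8 = 2.156 m/s².
v²/(2a) = d ⇒ v = √(2 × 2.156 × 3) = √12.94 = 3.5972 m/s.

Maximum speed ≈ 4 m/s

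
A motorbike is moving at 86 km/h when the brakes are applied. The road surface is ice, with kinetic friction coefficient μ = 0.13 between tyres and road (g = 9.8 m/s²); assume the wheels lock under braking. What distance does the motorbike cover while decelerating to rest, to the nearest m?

Braking distance ≈ 224 m

86 km/h ÷ 3.6 = 23.8889 m/s.
a = μg = 0.13 × 9.8 = 1.274 m/s².
Braking distance = v²/(2a) = 23.8889² / (2 × 1.274) = 570.680 / 2.548 = 223.972 m.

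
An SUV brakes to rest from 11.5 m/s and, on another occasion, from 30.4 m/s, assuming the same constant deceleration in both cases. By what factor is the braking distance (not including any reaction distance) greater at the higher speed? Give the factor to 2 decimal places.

Braking distance d = v²/(2a), so with a fixed, d ∝ v².
Factor = (30.4/11.5)² = 2.6435² = 6.9881.

Factor ≈ 6.99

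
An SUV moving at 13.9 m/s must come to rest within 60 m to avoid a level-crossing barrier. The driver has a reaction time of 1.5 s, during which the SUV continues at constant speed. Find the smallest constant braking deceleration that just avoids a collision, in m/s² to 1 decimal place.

Required deceleration ≈ 2.5 m/s²

Distance covered during reaction = 13.9000 × 1.5 = 20.850 m.
Distance available for braking: 60 − 20.850 = 39.150 m.
v² = 2a·d ⇒ a = v²/(2d) = 13.9000² / (2 × 39.150) = 193.210 / 78.300 = 2.4676 m/s².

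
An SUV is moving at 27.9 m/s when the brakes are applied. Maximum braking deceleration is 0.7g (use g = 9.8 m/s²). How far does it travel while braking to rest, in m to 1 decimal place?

Braking distance ≈ 56.7 m

a = 0.7 × 9.8 = 6.860 m/s².
Braking distance = v²/(2a) = 27.9000² / (2 × 6.860) = 778.410 / 13.720 = 56.735 m.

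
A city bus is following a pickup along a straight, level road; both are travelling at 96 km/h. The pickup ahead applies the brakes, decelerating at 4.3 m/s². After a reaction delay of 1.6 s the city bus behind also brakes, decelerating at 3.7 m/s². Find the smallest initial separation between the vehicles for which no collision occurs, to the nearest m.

96 km/h ÷ 3.6 = 26.6667 m/s.
Leader travels v²/(2a_L) = 711.113 / 8.600 = 82.688 m before stopping.
Follower covers v·t_r = 26.6667 × 1.6 = 42.667 m while reacting, then v²/(2a_F) = 711.113 / 7.400 = 96.096 m while braking, for a total of 42.667 + 96.096 = 138.763 m.
Since a_F ≤ a_L and the follower starts braking later, the follower is never slower than the leader, so the closest approach is when both have stopped.
Minimum gap = 138.763 − 82.688 = 56.075 m.

Minimum gap ≈ 56 m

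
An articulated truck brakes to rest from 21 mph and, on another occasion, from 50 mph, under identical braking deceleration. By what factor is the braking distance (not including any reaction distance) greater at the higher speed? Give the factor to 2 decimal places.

Factor ≈ 5.67

Braking distance d = v²/(2a), so with a fixed, d ∝ v².
Factor = (50/21)² = 2.3810² = 5.6692.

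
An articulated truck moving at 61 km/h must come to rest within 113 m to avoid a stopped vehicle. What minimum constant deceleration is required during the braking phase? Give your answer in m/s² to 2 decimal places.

61 km/h ÷ 3.6 = 16.9444 m/s.
v² = 2a·d ⇒ a = v²/(2d) = 16.9444² / (2 × 113.000) = 287.113 / 226.000 = 1.2704 m/s².

Required deceleration ≈ 1.27 m/s²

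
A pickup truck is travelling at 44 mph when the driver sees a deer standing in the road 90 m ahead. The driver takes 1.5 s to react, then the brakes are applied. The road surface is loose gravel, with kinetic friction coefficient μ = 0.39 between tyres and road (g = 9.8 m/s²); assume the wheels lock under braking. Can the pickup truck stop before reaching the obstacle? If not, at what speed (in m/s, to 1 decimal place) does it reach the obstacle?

Yes — it stops about 9.9 m short of the obstacle, so it never reaches it

44 mph × 0.44704 = 19.6698 m/s.
a = μg = 0.39 × 9.8 = 3.822 m/s².
Reaction distance = 19.6698 × 1.5 = 29.505 m.
Braking distance = v²/(2a) = 386.901 / 7.644 = 50.615 m.
Total stopping distance = 29.505 + 50.615 = 80.120 m, vs 90 m available — it stops with 90 − 80.120 = 9.880 m to spare.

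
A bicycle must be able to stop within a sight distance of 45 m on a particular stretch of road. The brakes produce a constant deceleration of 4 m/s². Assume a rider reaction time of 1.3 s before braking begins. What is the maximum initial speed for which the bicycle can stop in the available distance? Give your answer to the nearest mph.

Maximum speed ≈ 32 mph

Stopping distance: v·t_r + v²/(2a) = 45 with t_r = 1.3 s and a = 4.000 m/s².
So v² + 10.400 v − 360.00 = 0.
Positive root: v = −a·t_r + √((a·t_r)² + 2a·d) = −5.200 + √(27.040 + 360.00) = 14.4733 m/s.
14.4733 m/s ÷ 0.44704 = 32.376 mph.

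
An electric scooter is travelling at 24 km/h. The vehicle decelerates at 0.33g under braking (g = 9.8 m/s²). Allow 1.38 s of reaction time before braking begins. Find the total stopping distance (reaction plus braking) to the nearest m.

24 km/h ÷ 3.6 = 6.6667 m/s.
a = 0.33 × 9.8 = 3.234 m/s².
Reaction distance = v·t_r = 6.6667 × 1.38 = 9.200 m.
Braking distance = v²/(2a) = 6.6667² / (2 × 3.234) = 44.445 / 6.468 = 6.872 m.
Total = 9.200 + 6.872 = 16.072 m.

Total stopping distance ≈ 16 m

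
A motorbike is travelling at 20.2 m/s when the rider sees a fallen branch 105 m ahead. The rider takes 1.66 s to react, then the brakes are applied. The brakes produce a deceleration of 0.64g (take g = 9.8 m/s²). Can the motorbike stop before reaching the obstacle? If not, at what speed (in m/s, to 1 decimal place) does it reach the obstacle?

Yes — it stops about 38.9 m short of the obstacle, so it never reaches it

a = 0.64 × 9.8 = 6.272 m/s².
Reaction distance = 20.2000 × 1.66 = 33.532 m.
Braking distance = v²/(2a) = 408.040 / 12.544 = 32.529 m.
Total stopping distance = 33.532 + 32.529 = 66.061 m, vs 105 m available — it stops with 105 − 66.061 = 38.939 m to spare.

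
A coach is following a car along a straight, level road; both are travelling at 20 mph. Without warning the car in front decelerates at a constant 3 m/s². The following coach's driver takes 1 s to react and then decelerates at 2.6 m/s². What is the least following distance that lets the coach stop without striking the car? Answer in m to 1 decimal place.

20 mph × 0.44704 = 8.9408 m/s.
Leader travels v²/(2a_L) = 79.938 / 6.000 = 13.323 m before stopping.
Follower covers v·t_r = 8.9408 × 1 = 8.941 m while reacting, then v²/(2a_F) = 79.938 / 5.200 = 15.373 m while braking, for a total of 8.941 + 15.373 = 24.314 m.
Since a_F ≤ a_L and the follower starts braking later, the follower is never slower than the leader, so the closest approach is when both have stopped.
Minimum gap = 24.314 − 13.323 = 10.991 m.

Minimum gap ≈ 11.0 m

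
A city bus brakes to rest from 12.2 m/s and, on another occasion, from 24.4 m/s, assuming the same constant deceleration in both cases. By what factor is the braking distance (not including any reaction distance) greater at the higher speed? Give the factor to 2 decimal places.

Factor ≈ 4.00

Braking distance d = v²/(2a), so with a fixed, d ∝ v².
Factor = (24.4/12.2)² = 2.0000² = 4.0000.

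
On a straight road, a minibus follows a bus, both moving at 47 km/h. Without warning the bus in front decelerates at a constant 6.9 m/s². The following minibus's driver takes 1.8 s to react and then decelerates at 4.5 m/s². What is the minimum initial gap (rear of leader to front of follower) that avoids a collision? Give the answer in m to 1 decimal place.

Minimum gap ≈ 30.1 m

47 km/h ÷ 3.6 = 13.0556 m/s.
Leader travels v²/(2a_L) = 170.449 / 13.800 = 12.351 m before stopping.
Follower covers v·t_r = 13.0556 × 1.8 = 23.500 m while reacting, then v²/(2a_F) = 170.449 / 9.000 = 18.939 m while braking, for a total of 23.500 + 18.939 = 42.439 m.
Since a_F ≤ a_L and the follower starts braking later, the follower is never slower than the leader, so the closest approach is when both have stopped.
Minimum gap = 42.439 − 12.351 = 30.088 m.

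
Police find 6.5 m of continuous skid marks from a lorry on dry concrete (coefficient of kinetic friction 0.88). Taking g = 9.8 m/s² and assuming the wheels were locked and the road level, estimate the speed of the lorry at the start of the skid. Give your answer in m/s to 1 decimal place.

Deceleration a = μg = 0.88 × 9.8 = 8.624 m/s².
v = √(2a·d) = √(2 × 8.624 × 6.5) = √112.112 = 10.5883 m/s.

Initial speed ≈ 10.6 m/s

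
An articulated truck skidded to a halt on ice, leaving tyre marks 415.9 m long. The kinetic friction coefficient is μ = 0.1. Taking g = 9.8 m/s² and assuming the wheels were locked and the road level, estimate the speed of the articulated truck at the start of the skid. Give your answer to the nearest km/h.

Deceleration a = μg = 0.1 × 9.8 = 0.980 m/s².
v = √(2a·d) = √(2 × 0.980 × 415.9) = √815.164 = 28.5511 m/s.
= 28.5511 × 3.6 = 102.784 km/h.

Initial speed ≈ 103 km/h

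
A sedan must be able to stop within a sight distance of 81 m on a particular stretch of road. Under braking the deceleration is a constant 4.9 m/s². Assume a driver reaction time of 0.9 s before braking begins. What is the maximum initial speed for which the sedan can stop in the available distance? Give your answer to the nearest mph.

Maximum speed ≈ 54 mph

Stopping distance: v·t_r + v²/(2a) = 81 with t_r = 0.9 s and a = 4.900 m/s².
So v² + 8.820 v − 793.80 = 0.
Positive root: v = −a·t_r + √((a·t_r)² + 2a·d) = −4.410 + √(19.448 + 793.80) = 24.1075 m/s.
24.1075 m/s ÷ 0.44704 = 53.927 mph.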